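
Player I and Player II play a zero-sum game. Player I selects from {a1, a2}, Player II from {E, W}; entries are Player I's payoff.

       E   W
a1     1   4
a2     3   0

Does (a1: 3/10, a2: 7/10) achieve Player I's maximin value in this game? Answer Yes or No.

Against E this mix gives (3/10)·1 + (7/10)·3 = 12/5.
Against W this mix gives (3/10)·4 + (7/10)·0 = 6/5.
Player II will play W, holding Player I to 6/5. Shifting weight toward the row that does better against W would raise this floor (the equalizing mix achieves 2 against both W and E), so the proposed strategy is not optimal.

No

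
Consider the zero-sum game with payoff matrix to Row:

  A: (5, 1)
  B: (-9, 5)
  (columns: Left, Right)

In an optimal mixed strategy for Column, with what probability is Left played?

Row minima: A → 1, B → -9; maximin = 1.
Column maxima: Left → 5, Right → 5; minimax = 5.
1 ≠ 5, so there is no saddle point; optimal play is mixed.
Let Row play A with probability p. Expected payoff against Left: 5p + (-9)(1−p) = 14p − 9; against Right: 1p + 5(1−p) = −4p + 5.
Setting these equal: 14p − 9 = −4p + 5 ⇒ 18p = 14 ⇒ p = 7/9, and the value is (14)·(7/9) − 9 = 17/9.
For Column: with q = P(Left), equating A's and B's payoffs gives 4q + 1 = −14q + 5 ⇒ q = 2/9.

2/9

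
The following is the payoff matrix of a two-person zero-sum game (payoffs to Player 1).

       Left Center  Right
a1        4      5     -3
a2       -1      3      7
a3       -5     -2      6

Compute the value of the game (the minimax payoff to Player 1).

5/3

Row minima: a1 → -3, a2 → -1, a3 → -5; maximin = -1.
Column maxima: Left → 4, Center → 5, Right → 7; minimax = 4.
-1 ≠ 4, so there is no saddle point; optimal play is mixed.
a3 is strictly dominated by a2, so Player 1 never plays it.
Center is strictly dominated by Left (it gives Player 1 strictly more in every row), so Player 2 never plays it.
On the remaining 2×2 (a1, a2 vs Left, Right):
Let Player 1 play a1 with probability p. Expected payoff against Left: 4p + (-1)(1−p) = 5p − 1; against Right: (-3)p + 7(1−p) = −10p + 7.
Setting these equal: 5p − 1 = −10p + 7 ⇒ 15p = 8 ⇒ p = 8/15, and the value is (5)·(8/15) − 1 = 5/3.
For Player 2: with q = P(Left), equating a1's and a2's payoffs gives 7q − 3 = −8q + 7 ⇒ q = 2/3.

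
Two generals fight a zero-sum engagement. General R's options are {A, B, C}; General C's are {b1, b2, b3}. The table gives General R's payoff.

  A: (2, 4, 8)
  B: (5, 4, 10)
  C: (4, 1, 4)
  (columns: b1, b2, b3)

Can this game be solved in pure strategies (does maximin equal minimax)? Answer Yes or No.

Row minima: A → 2, B → 4, C → 1; maximin = 4.
Column maxima: b1 → 5, b2 → 4, b3 → 10; minimax = 4.
maximin = minimax = 4, so a saddle point exists.

Yes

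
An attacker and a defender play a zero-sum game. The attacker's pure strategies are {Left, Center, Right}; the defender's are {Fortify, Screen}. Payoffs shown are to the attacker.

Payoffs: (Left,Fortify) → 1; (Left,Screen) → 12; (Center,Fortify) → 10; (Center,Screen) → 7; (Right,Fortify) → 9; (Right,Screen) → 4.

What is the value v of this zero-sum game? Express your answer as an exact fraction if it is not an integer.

113/14

Row minima: Left → 1, Center → 7, Right → 4; maximin = 7.
Column maxima: Fortify → 10, Screen → 12; minimax = 10.
7 ≠ 10, so there is no saddle point; optimal play is mixed.
Right is strictly dominated by Center, so the attacker never plays it.
On the remaining 2×2 (Left, Center vs Fortify, Screen):
Let the attacker play Left with probability p. Expected payoff against Fortify: 1p + 10(1−p) = −9p + 10; against Screen: 12p + 7(1−p) = 5p + 7.
Setting these equal: −9p + 10 = 5p + 7 ⇒ −14p = -3 ⇒ p = 3/14, and the value is (-9)·(3/14) + 10 = 113/14.
For the defender: with q = P(Fortify), equating Left's and Center's payoffs gives −11q + 12 = 3q + 7 ⇒ q = 5/14.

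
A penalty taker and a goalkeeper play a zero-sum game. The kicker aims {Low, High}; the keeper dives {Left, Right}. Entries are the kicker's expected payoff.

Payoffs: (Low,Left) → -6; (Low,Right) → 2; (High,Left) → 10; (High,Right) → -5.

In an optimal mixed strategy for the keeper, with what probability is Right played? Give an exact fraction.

16/23

Row minima: Low → -6, High → -5; maximin = -5.
Column maxima: Left → 10, Right → 2; minimax = 2.
-5 ≠ 2, so there is no saddle point; optimal play is mixed.
Let the kicker play Low with probability p. Expected payoff against Left: (-6)p + 10(1−p) = −16p + 10; against Right: 2p + (-5)(1−p) = 7p − 5.
Setting these equal: −16p + 10 = 7p − 5 ⇒ −23p = -15 ⇒ p = 15/23, and the value is (-16)·(15/23) + 10 = -10/23.
For the keeper: with q = P(Left), equating Low's and High's payoffs gives −8q + 2 = 15q − 5 ⇒ q = 7/23.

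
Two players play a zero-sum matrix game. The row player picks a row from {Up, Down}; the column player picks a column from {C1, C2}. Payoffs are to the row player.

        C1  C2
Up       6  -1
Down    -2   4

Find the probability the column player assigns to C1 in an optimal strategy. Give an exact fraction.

5/13

Row minima: Up → -1, Down → -2; maximin = -1.
Column maxima: C1 → 6, C2 → 4; minimax = 4.
-1 ≠ 4, so there is no saddle point; optimal play is mixed.
Let the row player play Up with probability p. Expected payoff against C1: 6p + (-2)(1−p) = 8p − 2; against C2: (-1)p + 4(1−p) = −5p + 4.
Setting these equal: 8p − 2 = −5p + 4 ⇒ 13p = 6 ⇒ p = 6/13, and the value is (8)·(6/13) − 2 = 22/13.
For the column player: with q = P(C1), equating Up's and Down's payoffs gives 7q − 1 = −6q + 4 ⇒ q = 5/13.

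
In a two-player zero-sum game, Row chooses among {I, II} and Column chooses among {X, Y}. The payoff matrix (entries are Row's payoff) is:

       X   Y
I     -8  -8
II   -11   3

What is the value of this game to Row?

Row minima: I → -8, II → -11; maximin = -8.
Column maxima: X → -8, Y → 3; minimax = -8.
Since maximin = minimax = -8, there is a saddle point and the value is -8.

-8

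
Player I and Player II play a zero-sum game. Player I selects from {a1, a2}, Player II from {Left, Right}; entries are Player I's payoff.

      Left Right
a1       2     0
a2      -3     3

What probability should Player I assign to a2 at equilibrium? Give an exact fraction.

Row minima: a1 → 0, a2 → -3; maximin = 0.
Column maxima: Left → 2, Right → 3; minimax = 2.
0 ≠ 2, so there is no saddle point; optimal play is mixed.
Let Player I play a1 with probability p. Expected payoff against Left: 2p + (-3)(1−p) = 5p − 3; against Right: 0p + 3(1−p) = −3p + 3.
Setting these equal: 5p − 3 = −3p + 3 ⇒ 8p = 6 ⇒ p = 3/4, and the value is (5)·(3/4) − 3 = 3/4.
For Player II: with q = P(Left), equating a1's and a2's payoffs gives 2q = −6q + 3 ⇒ q = 3/8.

1/4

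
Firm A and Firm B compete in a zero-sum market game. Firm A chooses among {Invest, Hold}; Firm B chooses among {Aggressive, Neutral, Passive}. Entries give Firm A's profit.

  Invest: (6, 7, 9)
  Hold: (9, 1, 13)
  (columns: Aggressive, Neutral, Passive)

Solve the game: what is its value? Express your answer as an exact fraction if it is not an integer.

19/3

Row minima: Invest → 6, Hold → 1; maximin = 6.
Column maxima: Aggressive → 9, Neutral → 7, Passive → 13; minimax = 7.
6 ≠ 7, so there is no saddle point; optimal play is mixed.
Passive is strictly dominated by Aggressive (it gives Firm A strictly more in every row), so Firm B never plays it.
On the remaining 2×2 (Invest, Hold vs Aggressive, Neutral):
Let Firm A play Invest with probability p. Expected payoff against Aggressive: 6p + 9(1−p) = −3p + 9; against Neutral: 7p + 1(1−p) = 6p + 1.
Setting these equal: −3p + 9 = 6p + 1 ⇒ −9p = -8 ⇒ p = 8/9, and the value is (-3)·(8/9) + 9 = 19/3.
For Firm B: with q = P(Aggressive), equating Invest's and Hold's payoffs gives −q + 7 = 8q + 1 ⇒ q = 2/3.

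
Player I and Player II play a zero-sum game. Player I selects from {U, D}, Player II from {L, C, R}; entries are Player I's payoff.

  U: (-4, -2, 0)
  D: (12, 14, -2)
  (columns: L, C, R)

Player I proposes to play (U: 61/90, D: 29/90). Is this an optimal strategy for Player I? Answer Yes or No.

Against L this mix gives (61/90)·(-4) + (29/90)·12 = 52/45.
Against C this mix gives (61/90)·(-2) + (29/90)·14 = 142/45.
Against R this mix gives (61/90)·0 + (29/90)·(-2) = -29/45.
Player II will play R, holding Player I to -29/45. Shifting weight toward the row that does better against R would raise this floor (the equalizing mix achieves -4/9 against both R and L), so the proposed strategy is not optimal.

No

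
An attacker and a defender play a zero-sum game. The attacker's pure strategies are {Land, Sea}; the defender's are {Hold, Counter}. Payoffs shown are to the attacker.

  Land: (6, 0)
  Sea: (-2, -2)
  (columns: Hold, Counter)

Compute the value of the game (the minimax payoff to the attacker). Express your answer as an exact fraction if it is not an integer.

0

Row minima: Land → 0, Sea → -2; maximin = 0.
Column maxima: Hold → 6, Counter → 0; minimax = 0.
Since maximin = minimax = 0, there is a saddle point and the value is 0.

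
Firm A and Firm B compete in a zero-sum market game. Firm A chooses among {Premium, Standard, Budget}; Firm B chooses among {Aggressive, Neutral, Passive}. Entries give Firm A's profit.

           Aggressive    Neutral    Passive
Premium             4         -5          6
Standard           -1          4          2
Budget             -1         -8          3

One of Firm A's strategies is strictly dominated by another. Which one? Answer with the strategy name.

Budget

Premium gives a strictly higher payoff than Budget against every column: 4 > -1, -5 > -8, 6 > 3.
So Budget is strictly dominated and Firm A never plays it.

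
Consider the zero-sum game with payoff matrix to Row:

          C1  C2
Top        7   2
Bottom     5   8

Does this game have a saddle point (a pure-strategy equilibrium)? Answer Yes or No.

No

Row minima: Top → 2, Bottom → 5; maximin = 5.
Column maxima: C1 → 7, C2 → 8; minimax = 7.
5 ≠ 7, so no pure-strategy equilibrium exists.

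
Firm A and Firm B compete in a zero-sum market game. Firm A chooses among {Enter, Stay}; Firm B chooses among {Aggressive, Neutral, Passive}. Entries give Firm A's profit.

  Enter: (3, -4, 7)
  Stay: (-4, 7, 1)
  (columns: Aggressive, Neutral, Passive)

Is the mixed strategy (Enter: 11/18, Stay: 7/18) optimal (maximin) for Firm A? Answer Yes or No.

Against Aggressive this mix gives (11/18)·3 + (7/18)·(-4) = 5/18.
Against Neutral this mix gives (11/18)·(-4) + (7/18)·7 = 5/18.
Against Passive this mix gives (11/18)·7 + (7/18)·1 = 14/3.
All of Firm B's active replies (Aggressive, Neutral) yield 5/18, and no column does worse for Firm A. The mix makes Firm B indifferent and guarantees 5/18, so it is optimal.

Yes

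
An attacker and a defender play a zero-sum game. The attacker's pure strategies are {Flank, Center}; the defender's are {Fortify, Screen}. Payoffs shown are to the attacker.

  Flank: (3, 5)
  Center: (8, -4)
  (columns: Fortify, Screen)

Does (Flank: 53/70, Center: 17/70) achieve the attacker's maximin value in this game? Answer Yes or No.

Against Fortify this mix gives (53/70)·3 + (17/70)·8 = 59/14.
Against Screen this mix gives (53/70)·5 + (17/70)·(-4) = 197/70.
The defender will play Screen, holding the attacker to 197/70. Shifting weight toward the row that does better against Screen would raise this floor (the equalizing mix achieves 26/7 against both Screen and Fortify), so the proposed strategy is not optimal.

No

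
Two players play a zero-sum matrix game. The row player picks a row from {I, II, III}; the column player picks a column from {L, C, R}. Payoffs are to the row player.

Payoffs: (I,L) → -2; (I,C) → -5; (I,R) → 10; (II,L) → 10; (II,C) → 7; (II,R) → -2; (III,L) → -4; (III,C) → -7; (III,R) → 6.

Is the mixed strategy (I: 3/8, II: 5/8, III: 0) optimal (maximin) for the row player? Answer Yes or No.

Yes

Against L this mix gives (3/8)·(-2) + (5/8)·10 = 11/2.
Against C this mix gives (3/8)·(-5) + (5/8)·7 = 5/2.
Against R this mix gives (3/8)·10 + (5/8)·(-2) = 5/2.
All of the column player's active replies (C, R) yield 5/2, and no column does worse for the row player. The mix makes the column player indifferent and guarantees 5/2, so it is optimal.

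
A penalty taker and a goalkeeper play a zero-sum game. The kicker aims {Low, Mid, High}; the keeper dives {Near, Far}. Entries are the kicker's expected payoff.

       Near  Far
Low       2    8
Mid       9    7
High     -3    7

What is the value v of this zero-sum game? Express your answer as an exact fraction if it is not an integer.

Row minima: Low → 2, Mid → 7, High → -3; maximin = 7.
Column maxima: Near → 9, Far → 8; minimax = 8.
7 ≠ 8, so there is no saddle point; optimal play is mixed.
High is strictly dominated by Low, so the kicker never plays it.
On the remaining 2×2 (Low, Mid vs Near, Far):
Let the kicker play Low with probability p. Expected payoff against Near: 2p + 9(1−p) = −7p + 9; against Far: 8p + 7(1−p) = p + 7.
Setting these equal: −7p + 9 = p + 7 ⇒ −8p = -2 ⇒ p = 1/4, and the value is (-7)·(1/4) + 9 = 29/4.
For the keeper: with q = P(Near), equating Low's and Mid's payoffs gives −6q + 8 = 2q + 7 ⇒ q = 1/8.

29/4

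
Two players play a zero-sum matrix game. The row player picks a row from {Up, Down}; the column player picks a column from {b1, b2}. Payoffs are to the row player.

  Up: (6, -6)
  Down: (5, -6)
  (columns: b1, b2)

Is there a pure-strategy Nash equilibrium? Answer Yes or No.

Row minima: Up → -6, Down → -6; maximin = -6.
Column maxima: b1 → 6, b2 → -6; minimax = -6.
maximin = minimax = -6, so a saddle point exists.

Yes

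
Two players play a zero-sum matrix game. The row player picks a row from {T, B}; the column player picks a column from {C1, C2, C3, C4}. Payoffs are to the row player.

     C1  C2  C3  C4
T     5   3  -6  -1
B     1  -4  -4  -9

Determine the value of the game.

Row minima: T → -6, B → -9; maximin = -6.
Column maxima: C1 → 5, C2 → 3, C3 → -4, C4 → -1; minimax = -4.
-6 ≠ -4, so there is no saddle point; optimal play is mixed.
C1 is strictly dominated by C2 (it gives the row player strictly more in every row), so the column player never plays it.
C2 is strictly dominated by C4 (it gives the row player strictly more in every row), so the column player never plays it.
On the remaining 2×2 (T, B vs C3, C4):
Let the row player play T with probability p. Expected payoff against C3: (-6)p + (-4)(1−p) = −2p − 4; against C4: (-1)p + (-9)(1−p) = 8p − 9.
Setting these equal: −2p − 4 = 8p − 9 ⇒ −10p = -5 ⇒ p = 1/2, and the value is (-2)·(1/2) − 4 = -5.
For the column player: with q = P(C3), equating T's and B's payoffs gives −5q − 1 = 5q − 9 ⇒ q = 4/5.

-5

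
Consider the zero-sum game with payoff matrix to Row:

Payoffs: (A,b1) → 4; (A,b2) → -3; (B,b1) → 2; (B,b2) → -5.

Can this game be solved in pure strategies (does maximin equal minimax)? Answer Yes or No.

Yes

Row minima: A → -3, B → -5; maximin = -3.
Column maxima: b1 → 4, b2 → -3; minimax = -3.
maximin = minimax = -3, so a saddle point exists.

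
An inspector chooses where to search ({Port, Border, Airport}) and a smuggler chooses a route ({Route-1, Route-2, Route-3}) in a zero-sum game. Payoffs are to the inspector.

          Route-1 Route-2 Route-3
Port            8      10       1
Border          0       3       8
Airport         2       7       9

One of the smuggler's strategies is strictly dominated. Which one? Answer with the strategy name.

Route-1 holds the inspector's payoff strictly below Route-2 in every row: 8 < 10, 0 < 3, 2 < 7.
So Route-2 is strictly dominated for the smuggler.

Route-2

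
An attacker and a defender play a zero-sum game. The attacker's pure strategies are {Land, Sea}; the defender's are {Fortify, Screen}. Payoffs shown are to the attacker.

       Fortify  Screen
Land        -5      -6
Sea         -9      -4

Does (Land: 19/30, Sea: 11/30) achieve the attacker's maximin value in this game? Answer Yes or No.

No

Against Fortify this mix gives (19/30)·(-5) + (11/30)·(-9) = -97/15.
Against Screen this mix gives (19/30)·(-6) + (11/30)·(-4) = -79/15.
The defender will play Fortify, holding the attacker to -97/15. Shifting weight toward the row that does better against Fortify would raise this floor (the equalizing mix achieves -17/3 against both Fortify and Screen), so the proposed strategy is not optimal.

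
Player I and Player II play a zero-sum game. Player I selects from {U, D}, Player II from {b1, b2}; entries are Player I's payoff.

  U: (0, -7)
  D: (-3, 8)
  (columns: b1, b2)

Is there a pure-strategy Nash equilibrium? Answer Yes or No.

Row minima: U → -7, D → -3; maximin = -3.
Column maxima: b1 → 0, b2 → 8; minimax = 0.
-3 ≠ 0, so no pure-strategy equilibrium exists.

No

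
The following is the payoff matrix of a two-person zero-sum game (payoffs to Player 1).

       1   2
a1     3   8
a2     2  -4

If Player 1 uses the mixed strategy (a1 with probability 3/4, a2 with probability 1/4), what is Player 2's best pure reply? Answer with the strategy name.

If Player 2 plays 1, Player 1's expected payoff is (3/4)·3 + (1/4)·2 = 11/4.
If Player 2 plays 2, Player 1's expected payoff is (3/4)·8 + (1/4)·(-4) = 5.
Player 2 minimizes Player 1's payoff; the smallest is 11/4, so the best response is 1.

1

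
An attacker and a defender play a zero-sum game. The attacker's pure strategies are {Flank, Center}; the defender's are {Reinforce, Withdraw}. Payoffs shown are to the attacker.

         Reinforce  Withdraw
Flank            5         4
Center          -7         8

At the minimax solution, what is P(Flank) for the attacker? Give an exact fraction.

15/16

Row minima: Flank → 4, Center → -7; maximin = 4.
Column maxima: Reinforce → 5, Withdraw → 8; minimax = 5.
4 ≠ 5, so there is no saddle point; optimal play is mixed.
Let the attacker play Flank with probability p. Expected payoff against Reinforce: 5p + (-7)(1−p) = 12p − 7; against Withdraw: 4p + 8(1−p) = −4p + 8.
Setting these equal: 12p − 7 = −4p + 8 ⇒ 16p = 15 ⇒ p = 15/16, and the value is (12)·(15/16) − 7 = 17/4.
For the defender: with q = P(Reinforce), equating Flank's and Center's payoffs gives q + 4 = −15q + 8 ⇒ q = 1/4.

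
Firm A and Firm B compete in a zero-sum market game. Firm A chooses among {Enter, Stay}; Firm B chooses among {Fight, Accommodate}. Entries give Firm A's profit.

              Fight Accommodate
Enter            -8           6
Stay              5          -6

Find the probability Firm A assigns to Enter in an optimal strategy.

Row minima: Enter → -8, Stay → -6; maximin = -6.
Column maxima: Fight → 5, Accommodate → 6; minimax = 5.
-6 ≠ 5, so there is no saddle point; optimal play is mixed.
Let Firm A play Enter with probability p. Expected payoff against Fight: (-8)p + 5(1−p) = −13p + 5; against Accommodate: 6p + (-6)(1−p) = 12p − 6.
Setting these equal: −13p + 5 = 12p − 6 ⇒ −25p = -11 ⇒ p = 11/25, and the value is (-13)·(11/25) + 5 = -18/25.
For Firm B: with q = P(Fight), equating Enter's and Stay's payoffs gives −14q + 6 = 11q − 6 ⇒ q = 12/25.

11/25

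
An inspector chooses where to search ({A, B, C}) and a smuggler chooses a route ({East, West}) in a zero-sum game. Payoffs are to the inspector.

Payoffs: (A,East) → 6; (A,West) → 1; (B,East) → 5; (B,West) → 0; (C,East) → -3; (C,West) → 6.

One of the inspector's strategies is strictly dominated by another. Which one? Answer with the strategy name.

B

A gives a strictly higher payoff than B against every column: 6 > 5, 1 > 0.
So B is strictly dominated and the inspector never plays it.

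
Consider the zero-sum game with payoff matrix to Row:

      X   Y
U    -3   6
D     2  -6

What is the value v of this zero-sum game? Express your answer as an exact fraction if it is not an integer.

Row minima: U → -3, D → -6; maximin = -3.
Column maxima: X → 2, Y → 6; minimax = 2.
-3 ≠ 2, so there is no saddle point; optimal play is mixed.
Let Row play U with probability p. Expected payoff against X: (-3)p + 2(1−p) = −5p + 2; against Y: 6p + (-6)(1−p) = 12p − 6.
Setting these equal: −5p + 2 = 12p − 6 ⇒ −17p = -8 ⇒ p = 8/17, and the value is (-5)·(8/17) + 2 = -6/17.
For Column: with q = P(X), equating U's and D's payoffs gives −9q + 6 = 8q − 6 ⇒ q = 12/17.

-6/17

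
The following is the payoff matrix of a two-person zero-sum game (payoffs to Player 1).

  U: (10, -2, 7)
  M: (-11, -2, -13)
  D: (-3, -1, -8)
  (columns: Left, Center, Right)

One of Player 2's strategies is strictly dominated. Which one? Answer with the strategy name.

Left

Right holds Player 1's payoff strictly below Left in every row: 7 < 10, -13 < -11, -8 < -3.
So Left is strictly dominated for Player 2.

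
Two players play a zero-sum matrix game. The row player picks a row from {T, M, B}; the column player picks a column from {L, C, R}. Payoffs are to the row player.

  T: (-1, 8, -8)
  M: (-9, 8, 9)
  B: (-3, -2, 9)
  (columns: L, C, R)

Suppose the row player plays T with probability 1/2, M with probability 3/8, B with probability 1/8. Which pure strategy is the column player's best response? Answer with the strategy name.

If the column player plays L, the row player's expected payoff is (1/2)·(-1) + (3/8)·(-9) + (1/8)·(-3) = -17/4.
If the column player plays C, the row player's expected payoff is (1/2)·8 + (3/8)·8 + (1/8)·(-2) = 27/4.
If the column player plays R, the row player's expected payoff is (1/2)·(-8) + (3/8)·9 + (1/8)·9 = 1/2.
The column player minimizes the row player's payoff; the smallest is -17/4, so the best response is L.

L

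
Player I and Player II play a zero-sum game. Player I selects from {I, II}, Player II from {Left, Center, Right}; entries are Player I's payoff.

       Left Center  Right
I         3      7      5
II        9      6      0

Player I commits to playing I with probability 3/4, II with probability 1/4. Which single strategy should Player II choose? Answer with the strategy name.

Right

If Player II plays Left, Player I's expected payoff is (3/4)·3 + (1/4)·9 = 9/2.
If Player II plays Center, Player I's expected payoff is (3/4)·7 + (1/4)·6 = 27/4.
If Player II plays Right, Player I's expected payoff is (3/4)·5 + (1/4)·0 = 15/4.
Player II minimizes Player I's payoff; the smallest is 15/4, so the best response is Right.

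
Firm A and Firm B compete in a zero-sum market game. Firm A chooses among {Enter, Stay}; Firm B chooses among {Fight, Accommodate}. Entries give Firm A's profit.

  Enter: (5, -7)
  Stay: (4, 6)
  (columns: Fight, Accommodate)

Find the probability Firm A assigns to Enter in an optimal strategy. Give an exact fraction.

1/7

Row minima: Enter → -7, Stay → 4; maximin = 4.
Column maxima: Fight → 5, Accommodate → 6; minimax = 5.
4 ≠ 5, so there is no saddle point; optimal play is mixed.
Let Firm A play Enter with probability p. Expected payoff against Fight: 5p + 4(1−p) = p + 4; against Accommodate: (-7)p + 6(1−p) = −13p + 6.
Setting these equal: p + 4 = −13p + 6 ⇒ 14p = 2 ⇒ p = 1/7, and the value is (1)·(1/7) + 4 = 29/7.
For Firm B: with q = P(Fight), equating Enter's and Stay's payoffs gives 12q − 7 = −2q + 6 ⇒ q = 13/14.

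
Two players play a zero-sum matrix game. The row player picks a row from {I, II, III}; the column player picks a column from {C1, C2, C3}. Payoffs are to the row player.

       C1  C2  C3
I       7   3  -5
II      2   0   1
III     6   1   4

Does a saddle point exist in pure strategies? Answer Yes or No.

No

Row minima: I → -5, II → 0, III → 1; maximin = 1.
Column maxima: C1 → 7, C2 → 3, C3 → 4; minimax = 3.
1 ≠ 3, so no pure-strategy equilibrium exists.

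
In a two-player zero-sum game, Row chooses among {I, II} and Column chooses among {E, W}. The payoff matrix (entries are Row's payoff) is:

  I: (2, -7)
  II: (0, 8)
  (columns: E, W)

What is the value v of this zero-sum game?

16/17

Row minima: I → -7, II → 0; maximin = 0.
Column maxima: E → 2, W → 8; minimax = 2.
0 ≠ 2, so there is no saddle point; optimal play is mixed.
Let Row play I with probability p. Expected payoff against E: 2p + 0(1−p) = 2p; against W: (-7)p + 8(1−p) = −15p + 8.
Setting these equal: 2p = −15p + 8 ⇒ 17p = 8 ⇒ p = 8/17, and the value is (2)·(8/17) = 16/17.
For Column: with q = P(E), equating I's and II's payoffs gives 9q − 7 = −8q + 8 ⇒ q = 15/17.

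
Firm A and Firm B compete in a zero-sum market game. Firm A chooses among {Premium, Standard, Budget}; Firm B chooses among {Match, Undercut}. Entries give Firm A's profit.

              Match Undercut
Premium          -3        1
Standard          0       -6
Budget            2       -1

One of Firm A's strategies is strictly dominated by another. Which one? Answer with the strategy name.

Budget gives a strictly higher payoff than Standard against every column: 2 > 0, -1 > -6.
So Standard is strictly dominated and Firm A never plays it.

Standard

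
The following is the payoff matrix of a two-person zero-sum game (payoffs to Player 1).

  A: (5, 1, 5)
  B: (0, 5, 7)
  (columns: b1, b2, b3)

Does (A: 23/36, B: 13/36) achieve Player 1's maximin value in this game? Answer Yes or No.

Against b1 this mix gives (23/36)·5 + (13/36)·0 = 115/36.
Against b2 this mix gives (23/36)·1 + (13/36)·5 = 22/9.
Against b3 this mix gives (23/36)·5 + (13/36)·7 = 103/18.
Player 2 will play b2, holding Player 1 to 22/9. Shifting weight toward the row that does better against b2 would raise this floor (the equalizing mix achieves 25/9 against both b2 and b1), so the proposed strategy is not optimal.

No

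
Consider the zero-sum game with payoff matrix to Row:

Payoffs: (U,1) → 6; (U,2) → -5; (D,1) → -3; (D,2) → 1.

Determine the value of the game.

Row minima: U → -5, D → -3; maximin = -3.
Column maxima: 1 → 6, 2 → 1; minimax = 1.
-3 ≠ 1, so there is no saddle point; optimal play is mixed.
Let Row play U with probability p. Expected payoff against 1: 6p + (-3)(1−p) = 9p − 3; against 2: (-5)p + 1(1−p) = −6p + 1.
Setting these equal: 9p − 3 = −6p + 1 ⇒ 15p = 4 ⇒ p = 4/15, and the value is (9)·(4/15) − 3 = -3/5.
For Column: with q = P(1), equating U's and D's payoffs gives 11q − 5 = −4q + 1 ⇒ q = 2/5.

-3/5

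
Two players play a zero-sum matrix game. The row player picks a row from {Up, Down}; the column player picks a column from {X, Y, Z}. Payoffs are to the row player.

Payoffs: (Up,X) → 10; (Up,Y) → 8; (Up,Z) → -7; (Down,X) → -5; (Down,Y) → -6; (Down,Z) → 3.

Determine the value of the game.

-3/4

Row minima: Up → -7, Down → -6; maximin = -6.
Column maxima: X → 10, Y → 8, Z → 3; minimax = 3.
-6 ≠ 3, so there is no saddle point; optimal play is mixed.
X is strictly dominated by Y (it gives the row player strictly more in every row), so the column player never plays it.
On the remaining 2×2 (Up, Down vs Y, Z):
Let the row player play Up with probability p. Expected payoff against Y: 8p + (-6)(1−p) = 14p − 6; against Z: (-7)p + 3(1−p) = −10p + 3.
Setting these equal: 14p − 6 = −10p + 3 ⇒ 24p = 9 ⇒ p = 3/8, and the value is (14)·(3/8) − 6 = -3/4.
For the column player: with q = P(Y), equating Up's and Down's payoffs gives 15q − 7 = −9q + 3 ⇒ q = 5/12.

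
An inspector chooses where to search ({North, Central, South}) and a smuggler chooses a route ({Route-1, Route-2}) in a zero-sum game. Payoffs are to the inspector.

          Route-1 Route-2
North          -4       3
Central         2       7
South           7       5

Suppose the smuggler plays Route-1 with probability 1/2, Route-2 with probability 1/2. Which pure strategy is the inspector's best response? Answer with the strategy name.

South

Expected payoff of North: (1/2)·(-4) + (1/2)·3 = -1/2.
Expected payoff of Central: (1/2)·2 + (1/2)·7 = 9/2.
Expected payoff of South: (1/2)·7 + (1/2)·5 = 6.
The largest is 6, so the inspector's best response is South.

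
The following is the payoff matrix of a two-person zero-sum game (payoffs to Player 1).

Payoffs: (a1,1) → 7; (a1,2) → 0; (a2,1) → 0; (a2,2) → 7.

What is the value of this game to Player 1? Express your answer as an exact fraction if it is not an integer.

Row minima: a1 → 0, a2 → 0; maximin = 0.
Column maxima: 1 → 7, 2 → 7; minimax = 7.
0 ≠ 7, so there is no saddle point; optimal play is mixed.
Let Player 1 play a1 with probability p. Expected payoff against 1: 7p + 0(1−p) = 7p; against 2: 0p + 7(1−p) = −7p + 7.
Setting these equal: 7p = −7p + 7 ⇒ 14p = 7 ⇒ p = 1/2, and the value is (7)·(1/2) = 7/2.
For Player 2: with q = P(1), equating a1's and a2's payoffs gives 7q = −7q + 7 ⇒ q = 1/2.

7/2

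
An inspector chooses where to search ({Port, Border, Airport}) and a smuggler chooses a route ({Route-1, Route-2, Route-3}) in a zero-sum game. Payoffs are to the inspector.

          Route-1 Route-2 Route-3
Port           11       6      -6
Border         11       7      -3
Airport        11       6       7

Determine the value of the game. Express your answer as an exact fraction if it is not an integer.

Row minima: Port → -6, Border → -3, Airport → 6; maximin = 6.
Column maxima: Route-1 → 11, Route-2 → 7, Route-3 → 7; minimax = 7.
6 ≠ 7, so there is no saddle point; optimal play is mixed.
Route-1 is strictly dominated by Route-2 (it gives the inspector strictly more in every row), so the smuggler never plays it.
With Route-1 eliminated, Port is strictly dominated by Border (Border gives the inspector strictly more in every remaining column), so the inspector never plays it.
On the remaining 2×2 (Border, Airport vs Route-2, Route-3):
Let the inspector play Border with probability p. Expected payoff against Route-2: 7p + 6(1−p) = p + 6; against Route-3: (-3)p + 7(1−p) = −10p + 7.
Setting these equal: p + 6 = −10p + 7 ⇒ 11p = 1 ⇒ p = 1/11, and the value is (1)·(1/11) + 6 = 67/11.
For the smuggler: with q = P(Route-2), equating Border's and Airport's payoffs gives 10q − 3 = −q + 7 ⇒ q = 10/11.

67/11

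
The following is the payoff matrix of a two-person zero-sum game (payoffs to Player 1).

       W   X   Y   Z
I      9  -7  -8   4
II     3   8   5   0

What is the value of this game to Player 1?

20/17

Row minima: I → -8, II → 0; maximin = 0.
Column maxima: W → 9, X → 8, Y → 5, Z → 4; minimax = 4.
0 ≠ 4, so there is no saddle point; optimal play is mixed.
W is strictly dominated by Z (it gives Player 1 strictly more in every row), so Player 2 never plays it.
X is strictly dominated by Y (it gives Player 1 strictly more in every row), so Player 2 never plays it.
On the remaining 2×2 (I, II vs Y, Z):
Let Player 1 play I with probability p. Expected payoff against Y: (-8)p + 5(1−p) = −13p + 5; against Z: 4p + 0(1−p) = 4p.
Setting these equal: −13p + 5 = 4p ⇒ −17p = -5 ⇒ p = 5/17, and the value is (-13)·(5/17) + 5 = 20/17.
For Player 2: with q = P(Y), equating I's and II's payoffs gives −12q + 4 = 5q ⇒ q = 4/17.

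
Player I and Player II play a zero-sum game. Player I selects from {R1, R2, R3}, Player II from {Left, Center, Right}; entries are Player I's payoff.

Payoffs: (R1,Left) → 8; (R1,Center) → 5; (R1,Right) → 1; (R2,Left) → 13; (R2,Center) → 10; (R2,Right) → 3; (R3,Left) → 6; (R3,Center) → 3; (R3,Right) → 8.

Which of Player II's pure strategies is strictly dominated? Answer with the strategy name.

Center holds Player I's payoff strictly below Left in every row: 5 < 8, 10 < 13, 3 < 6.
So Left is strictly dominated for Player II.

Left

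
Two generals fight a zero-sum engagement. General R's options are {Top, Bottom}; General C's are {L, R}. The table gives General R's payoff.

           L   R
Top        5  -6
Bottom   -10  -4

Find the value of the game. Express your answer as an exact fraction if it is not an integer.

-80/17

Row minima: Top → -6, Bottom → -10; maximin = -6.
Column maxima: L → 5, R → -4; minimax = -4.
-6 ≠ -4, so there is no saddle point; optimal play is mixed.
Let General R play Top with probability p. Expected payoff against L: 5p + (-10)(1−p) = 15p − 10; against R: (-6)p + (-4)(1−p) = −2p − 4.
Setting these equal: 15p − 10 = −2p − 4 ⇒ 17p = 6 ⇒ p = 6/17, and the value is (15)·(6/17) − 10 = -80/17.
For General C: with q = P(L), equating Top's and Bottom's payoffs gives 11q − 6 = −6q − 4 ⇒ q = 2/17.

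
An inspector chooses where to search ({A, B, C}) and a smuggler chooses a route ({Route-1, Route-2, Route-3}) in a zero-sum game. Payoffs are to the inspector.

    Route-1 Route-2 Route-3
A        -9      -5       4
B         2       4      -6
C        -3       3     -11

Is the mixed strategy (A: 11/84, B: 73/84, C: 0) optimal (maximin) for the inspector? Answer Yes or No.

Against Route-1 this mix gives (11/84)·(-9) + (73/84)·2 = 47/84.
Against Route-2 this mix gives (11/84)·(-5) + (73/84)·4 = 79/28.
Against Route-3 this mix gives (11/84)·4 + (73/84)·(-6) = -197/42.
The smuggler will play Route-3, holding the inspector to -197/42. Shifting weight toward the row that does better against Route-3 would raise this floor (the equalizing mix achieves -46/21 against both Route-3 and Route-1), so the proposed strategy is not optimal.

No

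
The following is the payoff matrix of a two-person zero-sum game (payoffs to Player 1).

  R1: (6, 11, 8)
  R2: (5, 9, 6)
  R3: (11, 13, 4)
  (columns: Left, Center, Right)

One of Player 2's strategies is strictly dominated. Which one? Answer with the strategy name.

Left holds Player 1's payoff strictly below Center in every row: 6 < 11, 5 < 9, 11 < 13.
So Center is strictly dominated for Player 2.

Center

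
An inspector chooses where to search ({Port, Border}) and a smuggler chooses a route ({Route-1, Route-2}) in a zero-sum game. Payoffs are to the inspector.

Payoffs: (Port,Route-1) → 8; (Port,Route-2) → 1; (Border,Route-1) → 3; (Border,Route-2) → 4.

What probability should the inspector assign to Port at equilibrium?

Row minima: Port → 1, Border → 3; maximin = 3.
Column maxima: Route-1 → 8, Route-2 → 4; minimax = 4.
3 ≠ 4, so there is no saddle point; optimal play is mixed.
Let the inspector play Port with probability p. Expected payoff against Route-1: 8p + 3(1−p) = 5p + 3; against Route-2: 1p + 4(1−p) = −3p + 4.
Setting these equal: 5p + 3 = −3p + 4 ⇒ 8p = 1 ⇒ p = 1/8, and the value is (5)·(1/8) + 3 = 29/8.
For the smuggler: with q = P(Route-1), equating Port's and Border's payoffs gives 7q + 1 = −q + 4 ⇒ q = 3/8.

1/8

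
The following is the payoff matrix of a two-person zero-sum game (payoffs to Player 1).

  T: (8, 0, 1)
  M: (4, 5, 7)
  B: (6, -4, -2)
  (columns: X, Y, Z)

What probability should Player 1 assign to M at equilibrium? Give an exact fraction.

Row minima: T → 0, M → 4, B → -4; maximin = 4.
Column maxima: X → 8, Y → 5, Z → 7; minimax = 5.
4 ≠ 5, so there is no saddle point; optimal play is mixed.
B is strictly dominated by T, so Player 1 never plays it.
Z is strictly dominated by Y (it gives Player 1 strictly more in every row), so Player 2 never plays it.
On the remaining 2×2 (T, M vs X, Y):
Let Player 1 play T with probability p. Expected payoff against X: 8p + 4(1−p) = 4p + 4; against Y: 0p + 5(1−p) = −5p + 5.
Setting these equal: 4p + 4 = −5p + 5 ⇒ 9p = 1 ⇒ p = 1/9, and the value is (4)·(1/9) + 4 = 40/9.
For Player 2: with q = P(X), equating T's and M's payoffs gives 8q = −q + 5 ⇒ q = 5/9.

8/9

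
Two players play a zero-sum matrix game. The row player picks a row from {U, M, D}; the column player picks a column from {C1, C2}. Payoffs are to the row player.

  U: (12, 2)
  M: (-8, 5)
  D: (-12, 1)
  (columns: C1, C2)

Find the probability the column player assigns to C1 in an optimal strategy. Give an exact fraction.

3/23

Row minima: U → 2, M → -8, D → -12; maximin = 2.
Column maxima: C1 → 12, C2 → 5; minimax = 5.
2 ≠ 5, so there is no saddle point; optimal play is mixed.
D is strictly dominated by U, so the row player never plays it.
On the remaining 2×2 (U, M vs C1, C2):
Let the row player play U with probability p. Expected payoff against C1: 12p + (-8)(1−p) = 20p − 8; against C2: 2p + 5(1−p) = −3p + 5.
Setting these equal: 20p − 8 = −3p + 5 ⇒ 23p = 13 ⇒ p = 13/23, and the value is (20)·(13/23) − 8 = 76/23.
For the column player: with q = P(C1), equating U's and M's payoffs gives 10q + 2 = −13q + 5 ⇒ q = 3/23.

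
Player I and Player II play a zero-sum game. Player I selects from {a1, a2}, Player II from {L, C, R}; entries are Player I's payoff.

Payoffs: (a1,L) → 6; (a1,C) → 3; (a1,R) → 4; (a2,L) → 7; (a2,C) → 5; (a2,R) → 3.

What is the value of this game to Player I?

11/3

Row minima: a1 → 3, a2 → 3; maximin = 3.
Column maxima: L → 7, C → 5, R → 4; minimax = 4.
3 ≠ 4, so there is no saddle point; optimal play is mixed.
L is strictly dominated by C (it gives Player I strictly more in every row), so Player II never plays it.
On the remaining 2×2 (a1, a2 vs C, R):
Let Player I play a1 with probability p. Expected payoff against C: 3p + 5(1−p) = −2p + 5; against R: 4p + 3(1−p) = p + 3.
Setting these equal: −2p + 5 = p + 3 ⇒ −3p = -2 ⇒ p = 2/3, and the value is (-2)·(2/3) + 5 = 11/3.
For Player II: with q = P(C), equating a1's and a2's payoffs gives −q + 4 = 2q + 3 ⇒ q = 1/3.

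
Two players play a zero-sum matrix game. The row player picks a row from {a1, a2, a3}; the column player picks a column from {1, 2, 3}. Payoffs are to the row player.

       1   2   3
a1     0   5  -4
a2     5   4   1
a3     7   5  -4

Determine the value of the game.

Row minima: a1 → -4, a2 → 1, a3 → -4; maximin = 1.
Column maxima: 1 → 7, 2 → 5, 3 → 1; minimax = 1.
Since maximin = minimax = 1, there is a saddle point and the value is 1.

1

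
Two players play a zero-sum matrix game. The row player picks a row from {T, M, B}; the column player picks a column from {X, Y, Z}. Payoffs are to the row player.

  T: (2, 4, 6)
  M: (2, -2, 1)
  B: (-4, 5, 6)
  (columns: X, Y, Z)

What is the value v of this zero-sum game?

2

Row minima: T → 2, M → -2, B → -4; maximin = 2.
Column maxima: X → 2, Y → 5, Z → 6; minimax = 2.
Since maximin = minimax = 2, there is a saddle point and the value is 2.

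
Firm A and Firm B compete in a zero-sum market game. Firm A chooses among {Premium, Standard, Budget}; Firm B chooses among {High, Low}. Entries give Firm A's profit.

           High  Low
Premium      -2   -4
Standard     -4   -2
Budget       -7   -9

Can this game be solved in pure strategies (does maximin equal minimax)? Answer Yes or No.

Row minima: Premium → -4, Standard → -4, Budget → -9; maximin = -4.
Column maxima: High → -2, Low → -2; minimax = -2.
-4 ≠ -2, so no pure-strategy equilibrium exists.

No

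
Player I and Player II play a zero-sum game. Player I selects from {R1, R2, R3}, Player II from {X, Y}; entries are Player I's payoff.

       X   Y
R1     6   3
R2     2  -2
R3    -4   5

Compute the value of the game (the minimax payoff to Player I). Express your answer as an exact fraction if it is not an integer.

Row minima: R1 → 3, R2 → -2, R3 → -4; maximin = 3.
Column maxima: X → 6, Y → 5; minimax = 5.
3 ≠ 5, so there is no saddle point; optimal play is mixed.
R2 is strictly dominated by R1, so Player I never plays it.
On the remaining 2×2 (R1, R3 vs X, Y):
Let Player I play R1 with probability p. Expected payoff against X: 6p + (-4)(1−p) = 10p − 4; against Y: 3p + 5(1−p) = −2p + 5.
Setting these equal: 10p − 4 = −2p + 5 ⇒ 12p = 9 ⇒ p = 3/4, and the value is (10)·(3/4) − 4 = 7/2.
For Player II: with q = P(X), equating R1's and R3's payoffs gives 3q + 3 = −9q + 5 ⇒ q = 1/6.

7/2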